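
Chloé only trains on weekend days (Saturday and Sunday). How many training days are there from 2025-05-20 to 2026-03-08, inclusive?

2025-05-20 is a Tuesday.
That's 293 days from start to end, counting both.
293 = 7 × 41 + 6, so there are 41 full weeks plus 6 extra days.
Each full week contributes 2 weekend days (Sat, Sun): 41 × 2 = 82.
The 6 extra days are Tuesday, Wednesday, Thursday, Friday, Saturday, Sunday — 2 of them qualify.
Total: 82 + 2 = 84.

84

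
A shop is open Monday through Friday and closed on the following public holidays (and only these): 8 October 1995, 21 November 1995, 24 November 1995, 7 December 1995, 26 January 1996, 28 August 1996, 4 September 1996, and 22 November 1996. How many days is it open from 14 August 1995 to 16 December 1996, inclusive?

14 August 1995 is a Monday.
From 14 August 1995 to 16 December 1996 is 491 days inclusive.
491 = 7 × 70 + 1, so there are 70 full weeks plus 1 extra day.
Each full week contributes 5 weekdays (Mon–Fri): 70 × 5 = 350.
The 1 extra day is Monday — 1 of them qualifies.
Total: 350 + 1 = 351.
Holidays: 8 October 1995 (Sun); 21 November 1995 (Tue); 24 November 1995 (Fri); 7 December 1995 (Thu); 26 January 1996 (Fri); 28 August 1996 (Wed); 4 September 1996 (Wed); 22 November 1996 (Fri).
7 of the 8 holidays fall on weekdays; the rest are weekends and were already excluded.
Business days: 351 − 7 = 344.

344 business days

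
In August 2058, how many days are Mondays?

1 August 2058 is a Thursday.
From 1 August 2058 to 31 August 2058 is 31 days inclusive.
31 = 7 × 4 + 3, so there are 4 full weeks plus 3 extra days.
Each full week contributes one Monday: 4 so far.
The 3 extra days are Thursday, Friday, Saturday — none qualify.
Total: 4 + 0 = 4.

4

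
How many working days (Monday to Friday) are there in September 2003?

22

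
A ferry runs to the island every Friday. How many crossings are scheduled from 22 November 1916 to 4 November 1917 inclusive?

22 November 1916 is a Wednesday.
From 22 November 1916 to 4 November 1917 is 348 days inclusive.
348 = 7 × 49 + 5, so there are 49 full weeks plus 5 extra days.
Each full week contributes one Friday: 49 so far.
The 5 extra days are Wednesday, Thursday, Friday, Saturday, Sunday — 1 of them qualifies.
Total: 49 + 1 = 50.

50 Fridays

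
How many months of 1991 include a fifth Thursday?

A month has five Thursdays exactly when Thursday falls within its first (length − 28) days.
Jan: 31 days, starts Tue → 5 of Tue, Wed, Thu ✓
Feb: 28 days, starts Fri → 5 of (none)
Mar: 31 days, starts Fri → 5 of Fri, Sat, Sun
Apr: 30 days, starts Mon → 5 of Mon, Tue
May: 31 days, starts Wed → 5 of Wed, Thu, Fri ✓
Jun: 30 days, starts Sat → 5 of Sat, Sun
Jul: 31 days, starts Mon → 5 of Mon, Tue, Wed
Aug: 31 days, starts Thu → 5 of Thu, Fri, Sat ✓
Sep: 30 days, starts Sun → 5 of Sun, Mon
Oct: 31 days, starts Tue → 5 of Tue, Wed, Thu ✓
Nov: 30 days, starts Fri → 5 of Fri, Sat
Dec: 31 days, starts Sun → 5 of Sun, Mon, Tue
Months with five Thursdays: Jan, May, Aug, Oct.

4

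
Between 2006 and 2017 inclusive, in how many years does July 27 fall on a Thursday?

2

Day of week of July 27 in each year:
2006: Thu ✓, 2007: Fri, 2008: Sun, 2009: Mon, 2010: Tue, 2011: Wed, 2012: Fri, 2013: Sat, 2014: Sun, 2015: Mon, 2016: Wed, 2017: Thu ✓
Thursdays: 2006, 2017.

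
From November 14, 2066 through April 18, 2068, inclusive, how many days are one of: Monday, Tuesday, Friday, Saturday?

298

November 14, 2066 is a Sunday.
The range spans 522 days (inclusive of both endpoints).
522 = 7 × 74 + 4, so there are 74 full weeks plus 4 extra days.
Each full week contributes 4 days from the set (Mon, Tue, Fri, Sat): 74 × 4 = 296.
The 4 extra days are Sunday, Monday, Tuesday, Wednesday — 2 of them qualify.
Total: 296 + 2 = 298.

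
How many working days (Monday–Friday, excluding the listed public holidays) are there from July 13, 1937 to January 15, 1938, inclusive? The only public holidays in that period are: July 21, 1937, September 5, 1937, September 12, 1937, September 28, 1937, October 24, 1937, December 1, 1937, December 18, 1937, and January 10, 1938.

130

July 13, 1937 is a Tuesday.
From July 13, 1937 to January 15, 1938 is 187 days inclusive.
187 = 7 × 26 + 5, so there are 26 full weeks plus 5 extra days.
Each full week contributes 5 weekdays (Mon–Fri): 26 × 5 = 130.
The 5 extra days are Tuesday, Wednesday, Thursday, Friday, Saturday — 4 of them qualify.
Total: 130 + 4 = 134.
Holidays: July 21, 1937 (Wed); September 5, 1937 (Sun); September 12, 1937 (Sun); September 28, 1937 (Tue); October 24, 1937 (Sun); December 1, 1937 (Wed); December 18, 1937 (Sat); January 10, 1938 (Mon).
4 of the 8 holidays fall on weekdays; the rest are weekends and were already excluded.
Business days: 134 − 4 = 130.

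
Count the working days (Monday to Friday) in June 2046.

June 1, 2046 is a Friday.
The range spans 30 days (inclusive of both endpoints).
30 = 7 × 4 + 2, so there are 4 full weeks plus 2 extra days.
Each full week contributes 5 weekdays (Mon–Fri): 4 × 5 = 20.
The 2 extra days are Fri, Sat — 1 of them qualifies.
Total: 20 + 1 = 21.

21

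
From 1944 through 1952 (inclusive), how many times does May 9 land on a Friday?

2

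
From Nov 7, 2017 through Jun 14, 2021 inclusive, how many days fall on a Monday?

188

Nov 7, 2017 is a Tuesday.
From Nov 7, 2017 to Jun 14, 2021 is 1316 days inclusive.
1316 = 7 × 188, so the span is exactly 188 full weeks.
Each full week contributes one Monday: 188 so far.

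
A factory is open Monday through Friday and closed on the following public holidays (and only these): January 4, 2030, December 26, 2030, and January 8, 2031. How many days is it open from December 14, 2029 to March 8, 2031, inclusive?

December 14, 2029 is a Friday.
That's 450 days from start to end, counting both.
450 = 7 × 64 + 2, so there are 64 full weeks plus 2 extra days.
Each full week contributes 5 weekdays (Mon–Fri): 64 × 5 = 320.
The 2 extra days are Friday, Saturday — 1 of them qualifies.
Total: 320 + 1 = 321.
Holidays: January 4, 2030 (Fri); December 26, 2030 (Thu); January 8, 2031 (Wed).
All 3 holidays fall on weekdays, so subtract 3.
Business days: 321 − 3 = 318.

318 business days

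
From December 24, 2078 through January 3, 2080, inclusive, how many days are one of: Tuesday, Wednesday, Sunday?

162

December 24, 2078 is a Saturday.
From December 24, 2078 to January 3, 2080 is 376 days inclusive.
376 = 7 × 53 + 5, so there are 53 full weeks plus 5 extra days.
Each full week contributes 3 days from the set (Tue, Wed, Sun): 53 × 3 = 159.
The 5 extra days are Sat, Sun, Mon, Tue, Wed — 3 of them qualify.
Total: 159 + 3 = 162.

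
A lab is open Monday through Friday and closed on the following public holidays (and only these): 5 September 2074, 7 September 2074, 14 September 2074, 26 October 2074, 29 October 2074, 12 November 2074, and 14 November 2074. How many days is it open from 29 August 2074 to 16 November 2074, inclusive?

51

29 August 2074 is a Wednesday.
That's 80 days from start to end, counting both.
80 = 7 × 11 + 3, so there are 11 full weeks plus 3 extra days.
Each full week contributes 5 weekdays (Mon–Fri): 11 × 5 = 55.
The 3 extra days are Wednesday, Thursday, Friday — 3 of them qualify.
Total: 55 + 3 = 58.
Holidays: 5 September 2074 (Wed); 7 September 2074 (Fri); 14 September 2074 (Fri); 26 October 2074 (Fri); 29 October 2074 (Mon); 12 November 2074 (Mon); 14 November 2074 (Wed).
All 7 holidays fall on weekdays, so subtract 7.
Business days: 58 − 7 = 51.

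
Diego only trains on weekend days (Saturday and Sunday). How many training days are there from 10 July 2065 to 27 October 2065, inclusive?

32

10 July 2065 is a Friday.
The range spans 110 days (inclusive of both endpoints).
110 = 7 × 15 + 5, so there are 15 full weeks plus 5 extra days.
Each full week contributes 2 weekend days (Sat, Sun): 15 × 2 = 30.
The 5 extra days are Friday, Saturday, Sunday, Monday, Tuesday — 2 of them qualify.
Total: 30 + 2 = 32.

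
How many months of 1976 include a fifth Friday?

A month has five Fridays exactly when Friday falls within its first (length − 28) days.
Jan: 31 days, starts Thu → 5 of Thu, Fri, Sat ✓
Feb: 29 days, starts Sun → 5 of Sun
Mar: 31 days, starts Mon → 5 of Mon, Tue, Wed
Apr: 30 days, starts Thu → 5 of Thu, Fri ✓
May: 31 days, starts Sat → 5 of Sat, Sun, Mon
Jun: 30 days, starts Tue → 5 of Tue, Wed
Jul: 31 days, starts Thu → 5 of Thu, Fri, Sat ✓
Aug: 31 days, starts Sun → 5 of Sun, Mon, Tue
Sep: 30 days, starts Wed → 5 of Wed, Thu
Oct: 31 days, starts Fri → 5 of Fri, Sat, Sun ✓
Nov: 30 days, starts Mon → 5 of Mon, Tue
Dec: 31 days, starts Wed → 5 of Wed, Thu, Fri ✓
Months with five Fridays: Jan, Apr, Jul, Oct, Dec.

5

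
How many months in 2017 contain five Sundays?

5

A month has five Sundays exactly when Sunday falls within its first (length − 28) days.
Jan: 31 days, starts Sun → 5 of Sun, Mon, Tue ✓
Feb: 28 days, starts Wed → 5 of (none)
Mar: 31 days, starts Wed → 5 of Wed, Thu, Fri
Apr: 30 days, starts Sat → 5 of Sat, Sun ✓
May: 31 days, starts Mon → 5 of Mon, Tue, Wed
Jun: 30 days, starts Thu → 5 of Thu, Fri
Jul: 31 days, starts Sat → 5 of Sat, Sun, Mon ✓
Aug: 31 days, starts Tue → 5 of Tue, Wed, Thu
Sep: 30 days, starts Fri → 5 of Fri, Sat
Oct: 31 days, starts Sun → 5 of Sun, Mon, Tue ✓
Nov: 30 days, starts Wed → 5 of Wed, Thu
Dec: 31 days, starts Fri → 5 of Fri, Sat, Sun ✓
Months with five Sundays: Jan, Apr, Jul, Oct, Dec.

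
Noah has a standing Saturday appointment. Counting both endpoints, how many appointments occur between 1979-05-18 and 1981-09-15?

122

1979-05-18 is a Friday.
From 1979-05-18 to 1981-09-15 is 852 days inclusive.
852 = 7 × 121 + 5, so there are 121 full weeks plus 5 extra days.
Each full week contributes one Saturday: 121 so far.
The 5 extra days are Friday, Saturday, Sunday, Monday, Tuesday — 1 of them qualifies.
Total: 121 + 1 = 122.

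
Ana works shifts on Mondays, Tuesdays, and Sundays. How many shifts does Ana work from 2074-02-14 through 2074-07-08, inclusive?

61

2074-02-14 is a Wednesday.
That's 145 days from start to end, counting both.
145 = 7 × 20 + 5, so there are 20 full weeks plus 5 extra days.
Each full week contributes 3 days from the set (Mon, Tue, Sun): 20 × 3 = 60.
The 5 extra days are Wed, Thu, Fri, Sat, Sun — 1 of them qualifies.
Total: 60 + 1 = 61.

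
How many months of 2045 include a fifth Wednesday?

A month has five Wednesdays exactly when Wednesday falls within its first (length − 28) days.
Jan: 31 days, starts Sun → 5 of Sun, Mon, Tue
Feb: 28 days, starts Wed → 5 of (none)
Mar: 31 days, starts Wed → 5 of Wed, Thu, Fri ✓
Apr: 30 days, starts Sat → 5 of Sat, Sun
May: 31 days, starts Mon → 5 of Mon, Tue, Wed ✓
Jun: 30 days, starts Thu → 5 of Thu, Fri
Jul: 31 days, starts Sat → 5 of Sat, Sun, Mon
Aug: 31 days, starts Tue → 5 of Tue, Wed, Thu ✓
Sep: 30 days, starts Fri → 5 of Fri, Sat
Oct: 31 days, starts Sun → 5 of Sun, Mon, Tue
Nov: 30 days, starts Wed → 5 of Wed, Thu ✓
Dec: 31 days, starts Fri → 5 of Fri, Sat, Sun
Months with five Wednesdays: Mar, May, Aug, Nov.

4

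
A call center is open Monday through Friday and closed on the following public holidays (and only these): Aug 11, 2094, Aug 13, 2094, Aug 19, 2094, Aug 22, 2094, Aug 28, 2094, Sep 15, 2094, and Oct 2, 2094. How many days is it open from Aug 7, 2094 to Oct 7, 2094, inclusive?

40

Aug 7, 2094 is a Saturday.
From Aug 7, 2094 to Oct 7, 2094 is 62 days inclusive.
62 = 7 × 8 + 6, so there are 8 full weeks plus 6 extra days.
Each full week contributes 5 weekdays (Mon–Fri): 8 × 5 = 40.
The 6 extra days are Sat, Sun, Mon, Tue, Wed, Thu — 4 of them qualify.
Total: 40 + 4 = 44.
Holidays: Aug 11, 2094 (Wed); Aug 13, 2094 (Fri); Aug 19, 2094 (Thu); Aug 22, 2094 (Sun); Aug 28, 2094 (Sat); Sep 15, 2094 (Wed); Oct 2, 2094 (Sat).
4 of the 7 holidays fall on weekdays; the rest are weekends and were already excluded.
Business days: 44 − 4 = 40.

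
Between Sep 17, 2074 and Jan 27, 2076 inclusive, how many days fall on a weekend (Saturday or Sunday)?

Sep 17, 2074 is a Monday.
From Sep 17, 2074 to Jan 27, 2076 is 498 days inclusive.
498 = 7 × 71 + 1, so there are 71 full weeks plus 1 extra day.
Each full week contributes 2 weekend days (Sat, Sun): 71 × 2 = 142.
The 1 extra day is Monday — none qualify.
Total: 142 + 0 = 142.

142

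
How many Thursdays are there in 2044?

52

Jan 1, 2044 is a Friday.
The range spans 366 days (inclusive of both endpoints).
366 = 7 × 52 + 2, so there are 52 full weeks plus 2 extra days.
Each full week contributes one Thursday: 52 so far.
The 2 extra days are Friday, Saturday — none qualify.
Total: 52 + 0 = 52.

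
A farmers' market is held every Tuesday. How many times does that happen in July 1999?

July 1, 1999 is a Thursday.
The range spans 31 days (inclusive of both endpoints).
31 = 7 × 4 + 3, so there are 4 full weeks plus 3 extra days.
Each full week contributes one Tuesday: 4 so far.
The 3 extra days are Thursday, Friday, Saturday — none qualify.
Total: 4 + 0 = 4.

4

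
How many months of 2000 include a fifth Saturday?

5

A month has five Saturdays exactly when Saturday falls within its first (length − 28) days.
Jan: 31 days, starts Sat → 5 of Sat, Sun, Mon ✓
Feb: 29 days, starts Tue → 5 of Tue
Mar: 31 days, starts Wed → 5 of Wed, Thu, Fri
Apr: 30 days, starts Sat → 5 of Sat, Sun ✓
May: 31 days, starts Mon → 5 of Mon, Tue, Wed
Jun: 30 days, starts Thu → 5 of Thu, Fri
Jul: 31 days, starts Sat → 5 of Sat, Sun, Mon ✓
Aug: 31 days, starts Tue → 5 of Tue, Wed, Thu
Sep: 30 days, starts Fri → 5 of Fri, Sat ✓
Oct: 31 days, starts Sun → 5 of Sun, Mon, Tue
Nov: 30 days, starts Wed → 5 of Wed, Thu
Dec: 31 days, starts Fri → 5 of Fri, Sat, Sun ✓
Months with five Saturdays: Jan, Apr, Jul, Sep, Dec.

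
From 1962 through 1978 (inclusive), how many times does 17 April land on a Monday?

3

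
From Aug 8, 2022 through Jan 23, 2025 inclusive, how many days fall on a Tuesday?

129 Tuesdays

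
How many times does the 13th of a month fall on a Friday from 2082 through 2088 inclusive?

12

Friday-the-13ths by year:
2082: Feb, Mar, Nov
2083: Aug
2084: Oct
2085: Apr, Jul
2086: Sep, Dec
2087: Jun
2088: Feb, Aug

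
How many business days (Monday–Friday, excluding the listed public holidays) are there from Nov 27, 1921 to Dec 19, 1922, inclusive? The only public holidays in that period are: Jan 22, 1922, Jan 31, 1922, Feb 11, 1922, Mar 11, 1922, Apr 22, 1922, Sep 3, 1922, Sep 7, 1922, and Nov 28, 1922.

274

Nov 27, 1921 is a Sunday.
From Nov 27, 1921 to Dec 19, 1922 is 388 days inclusive.
388 = 7 × 55 + 3, so there are 55 full weeks plus 3 extra days.
Each full week contributes 5 weekdays (Mon–Fri): 55 × 5 = 275.
The 3 extra days are Sunday, Monday, Tuesday — 2 of them qualify.
Total: 275 + 2 = 277.
Holidays: Jan 22, 1922 (Sun); Jan 31, 1922 (Tue); Feb 11, 1922 (Sat); Mar 11, 1922 (Sat); Apr 22, 1922 (Sat); Sep 3, 1922 (Sun); Sep 7, 1922 (Thu); Nov 28, 1922 (Tue).
3 of the 8 holidays fall on weekdays; the rest are weekends and were already excluded.
Business days: 277 − 3 = 274.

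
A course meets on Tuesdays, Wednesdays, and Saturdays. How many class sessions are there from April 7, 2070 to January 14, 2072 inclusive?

278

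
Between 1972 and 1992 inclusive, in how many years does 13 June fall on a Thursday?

Day of week of June 13 in each year:
1972: Tue, 1973: Wed, 1974: Thu ✓, 1975: Fri, 1976: Sun, 1977: Mon, 1978: Tue, 1979: Wed, 1980: Fri, 1981: Sat, 1982: Sun, 1983: Mon, 1984: Wed, 1985: Thu ✓, 1986: Fri, 1987: Sat, 1988: Mon, 1989: Tue, 1990: Wed, 1991: Thu ✓, 1992: Sat
Thursdays: 1974, 1985, 1991.

3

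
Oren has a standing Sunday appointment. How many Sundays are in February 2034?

4

Feb 1, 2034 is a Wednesday.
From Feb 1, 2034 to Feb 28, 2034 is 28 days inclusive.
28 = 7 × 4, so the span is exactly 4 full weeks.
Each full week contributes one Sunday: 4 so far.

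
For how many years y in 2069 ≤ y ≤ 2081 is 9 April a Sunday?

2

Day of week of April 9 in each year:
2069: Tue, 2070: Wed, 2071: Thu, 2072: Sat, 2073: Sun ✓, 2074: Mon, 2075: Tue, 2076: Thu, 2077: Fri, 2078: Sat, 2079: Sun ✓, 2080: Tue, 2081: Wed
Sundays: 2073, 2079.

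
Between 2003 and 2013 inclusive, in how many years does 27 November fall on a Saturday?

Day of week of November 27 in each year:
2003: Thu, 2004: Sat ✓, 2005: Sun, 2006: Mon, 2007: Tue, 2008: Thu, 2009: Fri, 2010: Sat ✓, 2011: Sun, 2012: Tue, 2013: Wed
Saturdays: 2004, 2010.

2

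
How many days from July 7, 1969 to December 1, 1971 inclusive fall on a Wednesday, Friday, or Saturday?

376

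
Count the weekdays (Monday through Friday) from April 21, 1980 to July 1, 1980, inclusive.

52

April 21, 1980 is a Monday.
The range spans 72 days (inclusive of both endpoints).
72 = 7 × 10 + 2, so there are 10 full weeks plus 2 extra days.
Each full week contributes 5 weekdays (Mon–Fri): 10 × 5 = 50.
The 2 extra days are Mon, Tue — 2 of them qualify.
Total: 50 + 2 = 52.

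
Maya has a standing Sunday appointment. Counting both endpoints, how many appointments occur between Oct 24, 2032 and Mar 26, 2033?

22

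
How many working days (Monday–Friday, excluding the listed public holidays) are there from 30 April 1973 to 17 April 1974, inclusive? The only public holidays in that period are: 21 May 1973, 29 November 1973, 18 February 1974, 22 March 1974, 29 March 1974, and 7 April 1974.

248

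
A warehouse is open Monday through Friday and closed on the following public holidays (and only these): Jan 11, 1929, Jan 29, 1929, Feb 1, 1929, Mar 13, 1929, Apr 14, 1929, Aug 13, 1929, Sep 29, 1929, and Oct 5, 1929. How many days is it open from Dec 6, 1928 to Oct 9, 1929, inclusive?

Dec 6, 1928 is a Thursday.
The range spans 308 days (inclusive of both endpoints).
308 = 7 × 44, so the span is exactly 44 full weeks.
Each full week contributes 5 weekdays (Mon–Fri): 44 × 5 = 220.
Total: 220.
Holidays: Jan 11, 1929 (Fri); Jan 29, 1929 (Tue); Feb 1, 1929 (Fri); Mar 13, 1929 (Wed); Apr 14, 1929 (Sun); Aug 13, 1929 (Tue); Sep 29, 1929 (Sun); Oct 5, 1929 (Sat).
5 of the 8 holidays fall on weekdays; the rest are weekends and were already excluded.
Business days: 220 − 5 = 215.

215 working days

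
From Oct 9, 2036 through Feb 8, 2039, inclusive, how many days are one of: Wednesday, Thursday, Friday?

365

Oct 9, 2036 is a Thursday.
From Oct 9, 2036 to Feb 8, 2039 is 853 days inclusive.
853 = 7 × 121 + 6, so there are 121 full weeks plus 6 extra days.
Each full week contributes 3 days from the set (Wed, Thu, Fri): 121 × 3 = 363.
The 6 extra days are Thursday, Friday, Saturday, Sunday, Monday, Tuesday — 2 of them qualify.
Total: 363 + 2 = 365.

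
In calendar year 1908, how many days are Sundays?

52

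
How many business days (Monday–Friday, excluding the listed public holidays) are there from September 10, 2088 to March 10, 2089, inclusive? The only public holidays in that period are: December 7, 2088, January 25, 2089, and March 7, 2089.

September 10, 2088 is a Friday.
That's 182 days from start to end, counting both.
182 = 7 × 26, so the span is exactly 26 full weeks.
Each full week contributes 5 weekdays (Mon–Fri): 26 × 5 = 130.
Holidays: December 7, 2088 (Tue); January 25, 2089 (Tue); March 7, 2089 (Mon).
All 3 holidays fall on weekdays, so subtract 3.
Business days: 130 − 3 = 127.

127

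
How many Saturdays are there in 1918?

52

Jan 1, 1918 is a Tuesday.
The range spans 365 days (inclusive of both endpoints).
365 = 7 × 52 + 1, so there are 52 full weeks plus 1 extra day.
Each full week contributes one Saturday: 52 so far.
The 1 extra day is Tue — none qualify.
Total: 52 + 0 = 52.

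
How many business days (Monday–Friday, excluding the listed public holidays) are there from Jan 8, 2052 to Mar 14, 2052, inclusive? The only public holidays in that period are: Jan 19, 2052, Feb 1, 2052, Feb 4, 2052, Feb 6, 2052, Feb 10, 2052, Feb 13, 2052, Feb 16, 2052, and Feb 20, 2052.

Jan 8, 2052 is a Monday.
From Jan 8, 2052 to Mar 14, 2052 is 67 days inclusive.
67 = 7 × 9 + 4, so there are 9 full weeks plus 4 extra days.
Each full week contributes 5 weekdays (Mon–Fri): 9 × 5 = 45.
The 4 extra days are Mon, Tue, Wed, Thu — 4 of them qualify.
Total: 45 + 4 = 49.
Holidays: Jan 19, 2052 (Fri); Feb 1, 2052 (Thu); Feb 4, 2052 (Sun); Feb 6, 2052 (Tue); Feb 10, 2052 (Sat); Feb 13, 2052 (Tue); Feb 16, 2052 (Fri); Feb 20, 2052 (Tue).
6 of the 8 holidays fall on weekdays; the rest are weekends and were already excluded.
Business days: 49 − 6 = 43.

43 business days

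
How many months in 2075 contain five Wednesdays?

4

A month has five Wednesdays exactly when Wednesday falls within its first (length − 28) days.
Jan: 31 days, starts Tue → 5 of Tue, Wed, Thu ✓
Feb: 28 days, starts Fri → 5 of (none)
Mar: 31 days, starts Fri → 5 of Fri, Sat, Sun
Apr: 30 days, starts Mon → 5 of Mon, Tue
May: 31 days, starts Wed → 5 of Wed, Thu, Fri ✓
Jun: 30 days, starts Sat → 5 of Sat, Sun
Jul: 31 days, starts Mon → 5 of Mon, Tue, Wed ✓
Aug: 31 days, starts Thu → 5 of Thu, Fri, Sat
Sep: 30 days, starts Sun → 5 of Sun, Mon
Oct: 31 days, starts Tue → 5 of Tue, Wed, Thu ✓
Nov: 30 days, starts Fri → 5 of Fri, Sat
Dec: 31 days, starts Sun → 5 of Sun, Mon, Tue
Months with five Wednesdays: Jan, May, Jul, Oct.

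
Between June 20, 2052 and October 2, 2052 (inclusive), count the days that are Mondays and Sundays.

30

June 20, 2052 is a Thursday.
From June 20, 2052 to October 2, 2052 is 105 days inclusive.
105 = 7 × 15, so the span is exactly 15 full weeks.
Each full week contributes 2 days from the set (Mon, Sun): 15 × 2 = 30.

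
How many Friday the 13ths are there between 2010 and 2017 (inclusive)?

14

Friday-the-13ths by year:
2010: Aug
2011: May
2012: Jan, Apr, Jul
2013: Sep, Dec
2014: Jun
2015: Feb, Mar, Nov
2016: May
2017: Jan, Oct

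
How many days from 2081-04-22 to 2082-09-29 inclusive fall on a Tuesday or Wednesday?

151

2081-04-22 is a Tuesday.
The range spans 526 days (inclusive of both endpoints).
526 = 7 × 75 + 1, so there are 75 full weeks plus 1 extra day.
Each full week contributes 2 days from the set (Tue, Wed): 75 × 2 = 150.
The 1 extra day is Tue — 1 of them qualifies.
Total: 150 + 1 = 151.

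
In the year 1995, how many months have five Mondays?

A month has five Mondays exactly when Monday falls within its first (length − 28) days.
Jan: 31 days, starts Sun → 5 of Sun, Mon, Tue ✓
Feb: 28 days, starts Wed → 5 of (none)
Mar: 31 days, starts Wed → 5 of Wed, Thu, Fri
Apr: 30 days, starts Sat → 5 of Sat, Sun
May: 31 days, starts Mon → 5 of Mon, Tue, Wed ✓
Jun: 30 days, starts Thu → 5 of Thu, Fri
Jul: 31 days, starts Sat → 5 of Sat, Sun, Mon ✓
Aug: 31 days, starts Tue → 5 of Tue, Wed, Thu
Sep: 30 days, starts Fri → 5 of Fri, Sat
Oct: 31 days, starts Sun → 5 of Sun, Mon, Tue ✓
Nov: 30 days, starts Wed → 5 of Wed, Thu
Dec: 31 days, starts Fri → 5 of Fri, Sat, Sun
Months with five Mondays: Jan, May, Jul, Oct.

4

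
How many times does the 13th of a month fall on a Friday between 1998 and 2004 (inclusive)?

12

Friday-the-13ths by year:
1998: Feb, Mar, Nov
1999: Aug
2000: Oct
2001: Apr, Jul
2002: Sep, Dec
2003: Jun
2004: Feb, Aug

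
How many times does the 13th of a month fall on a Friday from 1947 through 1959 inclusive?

23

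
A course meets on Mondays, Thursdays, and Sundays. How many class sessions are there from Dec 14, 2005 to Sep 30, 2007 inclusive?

Dec 14, 2005 is a Wednesday.
From Dec 14, 2005 to Sep 30, 2007 is 656 days inclusive.
656 = 7 × 93 + 5, so there are 93 full weeks plus 5 extra days.
Each full week contributes 3 days from the set (Mon, Thu, Sun): 93 × 3 = 279.
The 5 extra days are Wed, Thu, Fri, Sat, Sun — 2 of them qualify.
Total: 279 + 2 = 281.

281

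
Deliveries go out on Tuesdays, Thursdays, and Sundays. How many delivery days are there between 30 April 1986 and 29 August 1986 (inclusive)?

52

30 April 1986 is a Wednesday.
The range spans 122 days (inclusive of both endpoints).
122 = 7 × 17 + 3, so there are 17 full weeks plus 3 extra days.
Each full week contributes 3 days from the set (Tue, Thu, Sun): 17 × 3 = 51.
The 3 extra days are Wednesday, Thursday, Friday — 1 of them qualifies.
Total: 51 + 1 = 52.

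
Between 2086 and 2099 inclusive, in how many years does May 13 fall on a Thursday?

Day of week of May 13 in each year:
2086: Mon, 2087: Tue, 2088: Thu ✓, 2089: Fri, 2090: Sat, 2091: Sun, 2092: Tue, 2093: Wed, 2094: Thu ✓, 2095: Fri, 2096: Sun, 2097: Mon, 2098: Tue, 2099: Wed
Thursdays: 2088, 2094.

2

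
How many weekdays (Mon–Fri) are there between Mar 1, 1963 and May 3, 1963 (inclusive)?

46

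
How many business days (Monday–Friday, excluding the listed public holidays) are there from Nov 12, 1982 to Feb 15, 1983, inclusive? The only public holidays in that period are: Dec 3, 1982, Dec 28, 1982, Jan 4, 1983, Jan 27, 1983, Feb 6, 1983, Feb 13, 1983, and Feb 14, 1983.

Nov 12, 1982 is a Friday.
The range spans 96 days (inclusive of both endpoints).
96 = 7 × 13 + 5, so there are 13 full weeks plus 5 extra days.
Each full week contributes 5 weekdays (Mon–Fri): 13 × 5 = 65.
The 5 extra days are Fri, Sat, Sun, Mon, Tue — 3 of them qualify.
Total: 65 + 3 = 68.
Holidays: Dec 3, 1982 (Fri); Dec 28, 1982 (Tue); Jan 4, 1983 (Tue); Jan 27, 1983 (Thu); Feb 6, 1983 (Sun); Feb 13, 1983 (Sun); Feb 14, 1983 (Mon).
5 of the 7 holidays fall on weekdays; the rest are weekends and were already excluded.
Business days: 68 − 5 = 63.

63 business days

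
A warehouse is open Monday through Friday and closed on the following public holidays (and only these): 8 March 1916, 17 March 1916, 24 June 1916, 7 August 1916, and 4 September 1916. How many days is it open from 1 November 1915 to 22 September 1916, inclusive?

1 November 1915 is a Monday.
From 1 November 1915 to 22 September 1916 is 327 days inclusive.
327 = 7 × 46 + 5, so there are 46 full weeks plus 5 extra days.
Each full week contributes 5 weekdays (Mon–Fri): 46 × 5 = 230.
The 5 extra days are Mon, Tue, Wed, Thu, Fri — 5 of them qualify.
Total: 230 + 5 = 235.
Holidays: 8 March 1916 (Wed); 17 March 1916 (Fri); 24 June 1916 (Sat); 7 August 1916 (Mon); 4 September 1916 (Mon).
4 of the 5 holidays fall on weekdays; the rest are weekends and were already excluded.
Business days: 235 − 4 = 231.

231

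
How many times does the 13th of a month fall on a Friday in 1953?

The 13th falls on a Friday when the month's 13th has weekday Fri.
Jan 13 is Tue; Feb 13 is Fri ✓; Mar 13 is Fri ✓; Apr 13 is Mon; May 13 is Wed; Jun 13 is Sat; Jul 13 is Mon; Aug 13 is Thu; Sep 13 is Sun; Oct 13 is Tue; Nov 13 is Fri ✓; Dec 13 is Sun.
Friday the 13ths: Feb, Mar, Nov.

3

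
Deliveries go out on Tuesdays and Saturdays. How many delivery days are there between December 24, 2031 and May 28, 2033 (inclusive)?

December 24, 2031 is a Wednesday.
The range spans 522 days (inclusive of both endpoints).
522 = 7 × 74 + 4, so there are 74 full weeks plus 4 extra days.
Each full week contributes 2 days from the set (Tue, Sat): 74 × 2 = 148.
The 4 extra days are Wed, Thu, Fri, Sat — 1 of them qualifies.
Total: 148 + 1 = 149.

149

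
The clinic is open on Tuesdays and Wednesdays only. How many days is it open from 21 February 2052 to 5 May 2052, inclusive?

21 February 2052 is a Wednesday.
From 21 February 2052 to 5 May 2052 is 75 days inclusive.
75 = 7 × 10 + 5, so there are 10 full weeks plus 5 extra days.
Each full week contributes 2 days from the set (Tue, Wed): 10 × 2 = 20.
The 5 extra days are Wed, Thu, Fri, Sat, Sun — 1 of them qualifies.
Total: 20 + 1 = 21.

21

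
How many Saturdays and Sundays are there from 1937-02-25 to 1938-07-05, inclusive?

142

1937-02-25 is a Thursday.
From 1937-02-25 to 1938-07-05 is 496 days inclusive.
496 = 7 × 70 + 6, so there are 70 full weeks plus 6 extra days.
Each full week contributes 2 weekend days (Sat, Sun): 70 × 2 = 140.
The 6 extra days are Thursday, Friday, Saturday, Sunday, Monday, Tuesday — 2 of them qualify.
Total: 140 + 2 = 142.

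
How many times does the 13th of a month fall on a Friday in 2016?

The 13th falls on a Friday when the month's 13th has weekday Fri.
Jan 13 is Wed; Feb 13 is Sat; Mar 13 is Sun; Apr 13 is Wed; May 13 is Fri ✓; Jun 13 is Mon; Jul 13 is Wed; Aug 13 is Sat; Sep 13 is Tue; Oct 13 is Thu; Nov 13 is Sun; Dec 13 is Tue.
Friday the 13ths: May.

1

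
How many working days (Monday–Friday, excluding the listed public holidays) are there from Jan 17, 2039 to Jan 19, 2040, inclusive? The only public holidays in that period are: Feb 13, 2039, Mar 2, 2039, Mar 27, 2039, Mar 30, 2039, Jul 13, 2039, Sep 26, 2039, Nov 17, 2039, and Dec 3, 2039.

Jan 17, 2039 is a Monday.
That's 368 days from start to end, counting both.
368 = 7 × 52 + 4, so there are 52 full weeks plus 4 extra days.
Each full week contributes 5 weekdays (Mon–Fri): 52 × 5 = 260.
The 4 extra days are Mon, Tue, Wed, Thu — 4 of them qualify.
Total: 260 + 4 = 264.
Holidays: Feb 13, 2039 (Sun); Mar 2, 2039 (Wed); Mar 27, 2039 (Sun); Mar 30, 2039 (Wed); Jul 13, 2039 (Wed); Sep 26, 2039 (Mon); Nov 17, 2039 (Thu); Dec 3, 2039 (Sat).
5 of the 8 holidays fall on weekdays; the rest are weekends and were already excluded.
Business days: 264 − 5 = 259.

259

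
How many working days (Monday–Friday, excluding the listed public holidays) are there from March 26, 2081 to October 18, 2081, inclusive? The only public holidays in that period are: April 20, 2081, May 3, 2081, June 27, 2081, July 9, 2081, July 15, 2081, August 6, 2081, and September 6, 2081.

144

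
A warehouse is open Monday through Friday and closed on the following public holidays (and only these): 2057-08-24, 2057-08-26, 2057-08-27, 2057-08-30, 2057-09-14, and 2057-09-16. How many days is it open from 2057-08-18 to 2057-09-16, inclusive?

16

2057-08-18 is a Saturday.
That's 30 days from start to end, counting both.
30 = 7 × 4 + 2, so there are 4 full weeks plus 2 extra days.
Each full week contributes 5 weekdays (Mon–Fri): 4 × 5 = 20.
The 2 extra days are Sat, Sun — none qualify.
Total: 20 + 0 = 20.
Holidays: 2057-08-24 (Fri); 2057-08-26 (Sun); 2057-08-27 (Mon); 2057-08-30 (Thu); 2057-09-14 (Fri); 2057-09-16 (Sun).
4 of the 6 holidays fall on weekdays; the rest are weekends and were already excluded.
Business days: 20 − 4 = 16.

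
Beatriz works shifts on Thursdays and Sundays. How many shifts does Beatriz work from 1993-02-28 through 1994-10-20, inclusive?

1993-02-28 is a Sunday.
That's 600 days from start to end, counting both.
600 = 7 × 85 + 5, so there are 85 full weeks plus 5 extra days.
Each full week contributes 2 days from the set (Thu, Sun): 85 × 2 = 170.
The 5 extra days are Sunday, Monday, Tuesday, Wednesday, Thursday — 2 of them qualify.
Total: 170 + 2 = 172.

172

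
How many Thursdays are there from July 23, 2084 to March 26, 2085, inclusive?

35 Thursdays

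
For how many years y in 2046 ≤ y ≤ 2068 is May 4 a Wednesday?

3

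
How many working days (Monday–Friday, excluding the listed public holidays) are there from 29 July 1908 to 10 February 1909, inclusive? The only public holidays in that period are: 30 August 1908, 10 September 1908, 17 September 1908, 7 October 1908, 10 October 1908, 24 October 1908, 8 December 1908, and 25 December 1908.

136

29 July 1908 is a Wednesday.
That's 197 days from start to end, counting both.
197 = 7 × 28 + 1, so there are 28 full weeks plus 1 extra day.
Each full week contributes 5 weekdays (Mon–Fri): 28 × 5 = 140.
The 1 extra day is Wednesday — 1 of them qualifies.
Total: 140 + 1 = 141.
Holidays: 30 August 1908 (Sun); 10 September 1908 (Thu); 17 September 1908 (Thu); 7 October 1908 (Wed); 10 October 1908 (Sat); 24 October 1908 (Sat); 8 December 1908 (Tue); 25 December 1908 (Fri).
5 of the 8 holidays fall on weekdays; the rest are weekends and were already excluded.
Business days: 141 − 5 = 136.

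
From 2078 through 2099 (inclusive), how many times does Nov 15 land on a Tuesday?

3

Day of week of November 15 in each year:
2078: Tue ✓, 2079: Wed, 2080: Fri, 2081: Sat, 2082: Sun, 2083: Mon, 2084: Wed, 2085: Thu, 2086: Fri, 2087: Sat, 2088: Mon, 2089: Tue ✓, 2090: Wed, 2091: Thu, 2092: Sat, 2093: Sun, 2094: Mon, 2095: Tue ✓, 2096: Thu, 2097: Fri, 2098: Sat, 2099: Sun
Tuesdays: 2078, 2089, 2095.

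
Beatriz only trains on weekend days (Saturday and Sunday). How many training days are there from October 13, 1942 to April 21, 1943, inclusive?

54

October 13, 1942 is a Tuesday.
That's 191 days from start to end, counting both.
191 = 7 × 27 + 2, so there are 27 full weeks plus 2 extra days.
Each full week contributes 2 weekend days (Sat, Sun): 27 × 2 = 54.
The 2 extra days are Tuesday, Wednesday — none qualify.
Total: 54 + 0 = 54.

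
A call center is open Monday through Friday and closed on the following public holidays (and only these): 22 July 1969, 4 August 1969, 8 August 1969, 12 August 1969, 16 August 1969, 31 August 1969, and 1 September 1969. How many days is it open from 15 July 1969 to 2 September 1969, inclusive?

31 working days

15 July 1969 is a Tuesday.
The range spans 50 days (inclusive of both endpoints).
50 = 7 × 7 + 1, so there are 7 full weeks plus 1 extra day.
Each full week contributes 5 weekdays (Mon–Fri): 7 × 5 = 35.
The 1 extra day is Tue — 1 of them qualifies.
Total: 35 + 1 = 36.
Holidays: 22 July 1969 (Tue); 4 August 1969 (Mon); 8 August 1969 (Fri); 12 August 1969 (Tue); 16 August 1969 (Sat); 31 August 1969 (Sun); 1 September 1969 (Mon).
5 of the 7 holidays fall on weekdays; the rest are weekends and were already excluded.
Business days: 36 − 5 = 31.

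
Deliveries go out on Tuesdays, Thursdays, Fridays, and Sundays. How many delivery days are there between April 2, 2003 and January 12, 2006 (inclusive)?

April 2, 2003 is a Wednesday.
The range spans 1017 days (inclusive of both endpoints).
1017 = 7 × 145 + 2, so there are 145 full weeks plus 2 extra days.
Each full week contributes 4 days from the set (Tue, Thu, Fri, Sun): 145 × 4 = 580.
The 2 extra days are Wed, Thu — 1 of them qualifies.
Total: 580 + 1 = 581.

581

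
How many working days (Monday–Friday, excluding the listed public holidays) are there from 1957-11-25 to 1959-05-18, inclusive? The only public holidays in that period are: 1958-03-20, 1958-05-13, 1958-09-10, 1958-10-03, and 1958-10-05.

382 working days

1957-11-25 is a Monday.
From 1957-11-25 to 1959-05-18 is 540 days inclusive.
540 = 7 × 77 + 1, so there are 77 full weeks plus 1 extra day.
Each full week contributes 5 weekdays (Mon–Fri): 77 × 5 = 385.
The 1 extra day is Mon — 1 of them qualifies.
Total: 385 + 1 = 386.
Holidays: 1958-03-20 (Thu); 1958-05-13 (Tue); 1958-09-10 (Wed); 1958-10-03 (Fri); 1958-10-05 (Sun).
4 of the 5 holidays fall on weekdays; the rest are weekends and were already excluded.
Business days: 386 − 4 = 382.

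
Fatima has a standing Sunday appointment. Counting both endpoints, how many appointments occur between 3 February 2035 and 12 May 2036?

67

3 February 2035 is a Saturday.
From 3 February 2035 to 12 May 2036 is 465 days inclusive.
465 = 7 × 66 + 3, so there are 66 full weeks plus 3 extra days.
Each full week contributes one Sunday: 66 so far.
The 3 extra days are Saturday, Sunday, Monday — 1 of them qualifies.
Total: 66 + 1 = 67.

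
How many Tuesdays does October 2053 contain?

4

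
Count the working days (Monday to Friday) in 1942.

Jan 1, 1942 is a Thursday.
From Jan 1, 1942 to Dec 31, 1942 is 365 days inclusive.
365 = 7 × 52 + 1, so there are 52 full weeks plus 1 extra day.
Each full week contributes 5 weekdays (Mon–Fri): 52 × 5 = 260.
The 1 extra day is Thursday — 1 of them qualifies.
Total: 260 + 1 = 261.

261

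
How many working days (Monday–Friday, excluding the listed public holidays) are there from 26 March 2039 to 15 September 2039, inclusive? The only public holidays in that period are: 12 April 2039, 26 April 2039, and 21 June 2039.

121

26 March 2039 is a Saturday.
That's 174 days from start to end, counting both.
174 = 7 × 24 + 6, so there are 24 full weeks plus 6 extra days.
Each full week contributes 5 weekdays (Mon–Fri): 24 × 5 = 120.
The 6 extra days are Sat, Sun, Mon, Tue, Wed, Thu — 4 of them qualify.
Total: 120 + 4 = 124.
Holidays: 12 April 2039 (Tue); 26 April 2039 (Tue); 21 June 2039 (Tue).
All 3 holidays fall on weekdays, so subtract 3.
Business days: 124 − 3 = 121.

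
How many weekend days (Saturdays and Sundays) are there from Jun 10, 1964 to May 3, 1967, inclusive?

302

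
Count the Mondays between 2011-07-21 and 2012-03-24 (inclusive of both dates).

35

2011-07-21 is a Thursday.
That's 248 days from start to end, counting both.
248 = 7 × 35 + 3, so there are 35 full weeks plus 3 extra days.
Each full week contributes one Monday: 35 so far.
The 3 extra days are Thursday, Friday, Saturday — none qualify.
Total: 35 + 0 = 35.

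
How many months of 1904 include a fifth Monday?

4

A month has five Mondays exactly when Monday falls within its first (length − 28) days.
Jan: 31 days, starts Fri → 5 of Fri, Sat, Sun
Feb: 29 days, starts Mon → 5 of Mon ✓
Mar: 31 days, starts Tue → 5 of Tue, Wed, Thu
Apr: 30 days, starts Fri → 5 of Fri, Sat
May: 31 days, starts Sun → 5 of Sun, Mon, Tue ✓
Jun: 30 days, starts Wed → 5 of Wed, Thu
Jul: 31 days, starts Fri → 5 of Fri, Sat, Sun
Aug: 31 days, starts Mon → 5 of Mon, Tue, Wed ✓
Sep: 30 days, starts Thu → 5 of Thu, Fri
Oct: 31 days, starts Sat → 5 of Sat, Sun, Mon ✓
Nov: 30 days, starts Tue → 5 of Tue, Wed
Dec: 31 days, starts Thu → 5 of Thu, Fri, Sat
Months with five Mondays: Feb, May, Aug, Oct.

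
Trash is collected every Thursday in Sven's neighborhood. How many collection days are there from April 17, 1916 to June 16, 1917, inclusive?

61

April 17, 1916 is a Monday.
The range spans 426 days (inclusive of both endpoints).
426 = 7 × 60 + 6, so there are 60 full weeks plus 6 extra days.
Each full week contributes one Thursday: 60 so far.
The 6 extra days are Mon, Tue, Wed, Thu, Fri, Sat — 1 of them qualifies.
Total: 60 + 1 = 61.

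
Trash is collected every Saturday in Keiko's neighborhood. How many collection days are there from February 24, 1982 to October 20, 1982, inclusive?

February 24, 1982 is a Wednesday.
The range spans 239 days (inclusive of both endpoints).
239 = 7 × 34 + 1, so there are 34 full weeks plus 1 extra day.
Each full week contributes one Saturday: 34 so far.
The 1 extra day is Wednesday — none qualify.
Total: 34 + 0 = 34.

34 Saturdays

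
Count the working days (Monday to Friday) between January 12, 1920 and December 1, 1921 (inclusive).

494

January 12, 1920 is a Monday.
The range spans 690 days (inclusive of both endpoints).
690 = 7 × 98 + 4, so there are 98 full weeks plus 4 extra days.
Each full week contributes 5 weekdays (Mon–Fri): 98 × 5 = 490.
The 4 extra days are Monday, Tuesday, Wednesday, Thursday — 4 of them qualify.
Total: 490 + 4 = 494.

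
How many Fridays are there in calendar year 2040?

52

Jan 1, 2040 is a Sunday.
From Jan 1, 2040 to Dec 31, 2040 is 366 days inclusive.
366 = 7 × 52 + 2, so there are 52 full weeks plus 2 extra days.
Each full week contributes one Friday: 52 so far.
The 2 extra days are Sun, Mon — none qualify.
Total: 52 + 0 = 52.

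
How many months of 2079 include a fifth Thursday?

A month has five Thursdays exactly when Thursday falls within its first (length − 28) days.
Jan: 31 days, starts Sun → 5 of Sun, Mon, Tue
Feb: 28 days, starts Wed → 5 of (none)
Mar: 31 days, starts Wed → 5 of Wed, Thu, Fri ✓
Apr: 30 days, starts Sat → 5 of Sat, Sun
May: 31 days, starts Mon → 5 of Mon, Tue, Wed
Jun: 30 days, starts Thu → 5 of Thu, Fri ✓
Jul: 31 days, starts Sat → 5 of Sat, Sun, Mon
Aug: 31 days, starts Tue → 5 of Tue, Wed, Thu ✓
Sep: 30 days, starts Fri → 5 of Fri, Sat
Oct: 31 days, starts Sun → 5 of Sun, Mon, Tue
Nov: 30 days, starts Wed → 5 of Wed, Thu ✓
Dec: 31 days, starts Fri → 5 of Fri, Sat, Sun
Months with five Thursdays: Mar, Jun, Aug, Nov.

4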